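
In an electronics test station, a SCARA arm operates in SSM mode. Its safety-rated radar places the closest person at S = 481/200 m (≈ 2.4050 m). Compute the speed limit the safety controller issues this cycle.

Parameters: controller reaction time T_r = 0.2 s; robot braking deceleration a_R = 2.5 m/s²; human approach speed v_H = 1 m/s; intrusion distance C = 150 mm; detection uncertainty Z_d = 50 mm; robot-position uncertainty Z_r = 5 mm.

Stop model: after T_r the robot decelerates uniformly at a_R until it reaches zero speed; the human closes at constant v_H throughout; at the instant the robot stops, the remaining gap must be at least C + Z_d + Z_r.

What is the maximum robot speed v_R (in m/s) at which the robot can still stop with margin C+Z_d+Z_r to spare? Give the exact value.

v_R_max = 2 m/s = 2.0000 m/s

quadratic (1/5)·v² + (3/5)·v + (-2) = 0
  disc = (3/5)² − 4·(1/5)·(-2) = 49/25 ; √disc = 7/5
  v_R = (−(3/5) + 7/5) / (2·(1/5)) = 2 m/s
check:
stop time T_s = 2/(5/2) = 0.8000 s
robot covers v_R·T_r = 2.0000·0.2000 = 0.4000 m before braking
robot under decel: 2.0000²/(2·2.5000) = 0.8000 m
human closes 1.0000·1.0000 = 1.0000 m
residual clearance needed = 0.1500+0.0500+0.0050 = 0.2050 m
sum ≈ 0.4000+0.8000+1.0000+0.2050 ≈ 2.4050 m = S ✓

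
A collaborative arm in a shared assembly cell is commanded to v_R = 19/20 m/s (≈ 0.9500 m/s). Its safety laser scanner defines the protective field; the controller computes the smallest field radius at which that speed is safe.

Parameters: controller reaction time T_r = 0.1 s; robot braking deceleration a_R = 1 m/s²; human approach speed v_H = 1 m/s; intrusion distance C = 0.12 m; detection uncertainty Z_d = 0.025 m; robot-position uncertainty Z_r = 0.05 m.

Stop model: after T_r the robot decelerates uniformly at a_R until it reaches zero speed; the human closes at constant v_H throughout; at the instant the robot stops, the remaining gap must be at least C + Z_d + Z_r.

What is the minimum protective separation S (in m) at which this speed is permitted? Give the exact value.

S_min = 1433/800 m = 1.7913 m

stop time T_s = (19/20)/1 = 0.9500 s
robot covers v_R·T_r = 0.9500·0.1000 = 0.0950 m before braking
braking distance = 0.9500²/(2·1.0000) = 0.4512 m
human over T_r+T_s: 1.0000·(0.1000+0.9500) = 1.0500 m
margins: 0.1200+0.0250+0.0500 = 0.1950 m
S_min ≈ 0.0950+0.4512+1.0500+0.1950  ⇒  S_min = 1433/800 m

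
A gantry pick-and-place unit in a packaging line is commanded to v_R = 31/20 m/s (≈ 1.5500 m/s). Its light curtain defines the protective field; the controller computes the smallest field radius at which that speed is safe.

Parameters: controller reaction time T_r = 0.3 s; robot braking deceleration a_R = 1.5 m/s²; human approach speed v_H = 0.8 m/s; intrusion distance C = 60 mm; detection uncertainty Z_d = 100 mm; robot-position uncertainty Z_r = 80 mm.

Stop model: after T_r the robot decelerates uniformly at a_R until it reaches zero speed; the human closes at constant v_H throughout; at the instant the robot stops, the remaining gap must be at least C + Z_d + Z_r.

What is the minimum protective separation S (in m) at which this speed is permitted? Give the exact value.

T_s = v_R/a_R = (31/20)/(3/2) = 1.0333 s
robot in T_r: 1.5500·0.3000 = 0.4650 m
braking distance = 1.5500²/(2·1.5000) = 0.8008 m
person approaches 0.8000·(0.3000+1.0333) = 1.0667 m
C+Z_d+Z_r = 0.0600+0.1000+0.0800 = 0.2400 m
S_min ≈ 0.4650+0.8008+1.0667+0.2400  ⇒  S_min = 1029/400 m

S_min = 1029/400 m = 2.5725 m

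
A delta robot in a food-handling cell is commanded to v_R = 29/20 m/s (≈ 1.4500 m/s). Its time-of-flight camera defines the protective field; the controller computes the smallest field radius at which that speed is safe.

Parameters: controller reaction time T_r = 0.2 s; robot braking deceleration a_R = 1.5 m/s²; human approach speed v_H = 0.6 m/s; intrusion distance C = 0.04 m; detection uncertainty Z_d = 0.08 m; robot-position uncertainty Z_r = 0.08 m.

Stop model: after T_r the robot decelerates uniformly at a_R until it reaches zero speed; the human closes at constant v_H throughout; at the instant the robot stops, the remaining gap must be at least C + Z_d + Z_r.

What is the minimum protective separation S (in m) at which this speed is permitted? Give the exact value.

S_min = 2269/1200 m = 1.8908 m

stop time T_s = (29/20)/(3/2) = 0.9667 s
robot covers v_R·T_r = 1.4500·0.2000 = 0.2900 m before braking
braking distance = 1.4500²/(2·1.5000) = 0.7008 m
human over T_r+T_s: 0.6000·(0.2000+0.9667) = 0.7000 m
C+Z_d+Z_r = 0.0400+0.0800+0.0800 = 0.2000 m
S_min ≈ 0.2900+0.7008+0.7000+0.2000  ⇒  S_min = 2269/1200 m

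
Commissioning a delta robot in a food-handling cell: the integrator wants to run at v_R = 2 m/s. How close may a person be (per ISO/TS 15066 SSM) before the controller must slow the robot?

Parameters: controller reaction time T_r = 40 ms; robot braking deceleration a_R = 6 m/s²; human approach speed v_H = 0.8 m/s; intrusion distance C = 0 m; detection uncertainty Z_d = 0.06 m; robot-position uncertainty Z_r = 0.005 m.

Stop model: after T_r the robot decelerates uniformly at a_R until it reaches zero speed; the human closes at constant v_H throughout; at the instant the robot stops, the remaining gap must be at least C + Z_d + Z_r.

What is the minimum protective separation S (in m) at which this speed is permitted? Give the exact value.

T_s = v_R/a_R = 2/6 = 0.3333 s
robot covers v_R·T_r = 2.0000·0.0400 = 0.0800 m before braking
robot covers 2.0000·0.3333 − ½·6.0000·0.3333² = 0.3333 m while stopping
human closes 0.8000·0.3733 = 0.2987 m
margins: 0.0000+0.0600+0.0050 = 0.0650 m
S_min ≈ 0.0800+0.3333+0.2987+0.0650  ⇒  S_min = 777/1000 m

S_min = 777/1000 m = 0.7770 m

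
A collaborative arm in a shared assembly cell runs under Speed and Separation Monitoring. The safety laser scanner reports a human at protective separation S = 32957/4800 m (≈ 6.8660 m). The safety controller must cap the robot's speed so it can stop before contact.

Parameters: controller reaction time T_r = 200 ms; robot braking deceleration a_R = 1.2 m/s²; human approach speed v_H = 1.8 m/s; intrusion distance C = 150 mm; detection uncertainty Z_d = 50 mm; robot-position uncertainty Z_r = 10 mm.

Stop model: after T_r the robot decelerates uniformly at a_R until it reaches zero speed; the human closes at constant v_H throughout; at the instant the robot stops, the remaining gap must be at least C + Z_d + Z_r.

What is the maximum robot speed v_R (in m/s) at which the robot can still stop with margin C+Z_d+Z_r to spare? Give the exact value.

at the boundary: (5/12)·v² + (17/10)·v + (-30221/4800) = 0
  disc = (17/10)² − 4·(5/12)·(-30221/4800) = 192721/14400 ; √disc = 439/120
  v_R = (−(17/10) + 439/120) / (2·(5/12)) = 47/20 m/s
check:
stop time T_s = (47/20)/(6/5) = 1.9583 s
robot in T_r: 2.3500·0.2000 = 0.4700 m
robot covers 2.3500·1.9583 − ½·1.2000·1.9583² = 2.3010 m while stopping
human closes 1.8000·2.1583 = 3.8850 m
C+Z_d+Z_r = 0.1500+0.0500+0.0100 = 0.2100 m
sum ≈ 0.4700+2.3010+3.8850+0.2100 ≈ 6.8660 m = S ✓

v_R_max = 47/20 m/s = 2.3500 m/s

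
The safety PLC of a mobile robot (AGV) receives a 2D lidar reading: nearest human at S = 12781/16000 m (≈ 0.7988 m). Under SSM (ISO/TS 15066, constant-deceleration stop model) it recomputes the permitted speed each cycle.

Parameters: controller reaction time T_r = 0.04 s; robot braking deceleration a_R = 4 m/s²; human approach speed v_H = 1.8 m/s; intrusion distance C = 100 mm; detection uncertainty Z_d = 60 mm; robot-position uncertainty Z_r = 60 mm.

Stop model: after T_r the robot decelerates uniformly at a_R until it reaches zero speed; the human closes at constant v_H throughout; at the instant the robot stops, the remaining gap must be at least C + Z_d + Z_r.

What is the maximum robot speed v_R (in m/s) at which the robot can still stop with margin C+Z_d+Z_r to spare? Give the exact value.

quadratic (1/8)·v² + (49/100)·v + (-8109/16000) = 0
  disc = (49/100)² − 4·(1/8)·(-8109/16000) = 78961/160000 ; √disc = 281/400
  v_R = (−(49/100) + 281/400) / (2·(1/8)) = 17/20 m/s
check:
stop time T_s = (17/20)/4 = 0.2125 s
robot covers v_R·T_r = 0.8500·0.0400 = 0.0340 m before braking
robot under decel: 0.8500²/(2·4.0000) = 0.0903 m
human closes 1.8000·0.2525 = 0.4545 m
C+Z_d+Z_r = 0.1000+0.0600+0.0600 = 0.2200 m
sum ≈ 0.0340+0.0903+0.4545+0.2200 ≈ 0.7988 m = S ✓

v_R_max = 17/20 m/s = 0.8500 m/s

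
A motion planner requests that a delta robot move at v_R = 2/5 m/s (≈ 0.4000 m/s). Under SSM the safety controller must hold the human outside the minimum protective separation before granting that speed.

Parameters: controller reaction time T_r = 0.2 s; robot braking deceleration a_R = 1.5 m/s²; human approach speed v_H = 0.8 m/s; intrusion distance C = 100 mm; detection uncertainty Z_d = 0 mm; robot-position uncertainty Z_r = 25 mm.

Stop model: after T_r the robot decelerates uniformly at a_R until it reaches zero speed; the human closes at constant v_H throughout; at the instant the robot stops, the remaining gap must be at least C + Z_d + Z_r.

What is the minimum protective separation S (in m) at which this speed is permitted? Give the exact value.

braking lasts T_s = (2/5)/(3/2) = 0.2667 s
reaction-phase robot travel = 0.4000·0.2000 = 0.0800 m
braking distance = 0.4000²/(2·1.5000) = 0.0533 m
person approaches 0.8000·(0.2000+0.2667) = 0.3733 m
residual clearance needed = 0.1000+0.0000+0.0250 = 0.1250 m
S_min ≈ 0.0800+0.0533+0.3733+0.1250  ⇒  S_min = 379/600 m

S_min = 379/600 m = 0.6317 m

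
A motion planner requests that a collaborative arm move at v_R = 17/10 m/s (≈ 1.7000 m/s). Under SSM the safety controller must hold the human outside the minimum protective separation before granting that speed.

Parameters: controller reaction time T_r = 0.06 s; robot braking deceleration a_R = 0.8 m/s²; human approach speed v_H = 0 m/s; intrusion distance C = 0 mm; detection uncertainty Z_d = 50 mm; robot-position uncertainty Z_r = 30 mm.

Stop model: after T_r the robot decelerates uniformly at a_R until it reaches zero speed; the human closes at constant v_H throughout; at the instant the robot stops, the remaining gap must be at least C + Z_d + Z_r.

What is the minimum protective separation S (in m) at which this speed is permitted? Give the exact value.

braking lasts T_s = (17/10)/(4/5) = 2.1250 s
robot in T_r: 1.7000·0.0600 = 0.1020 m
robot covers 1.7000·2.1250 − ½·0.8000·2.1250² = 1.8062 m while stopping
human over T_r+T_s: 0.0000·(0.0600+2.1250) = 0.0000 m
margins: 0.0000+0.0500+0.0300 = 0.0800 m
S_min ≈ 0.1020+1.8062+0.0000+0.0800  ⇒  S_min = 7953/4000 m

S_min = 7953/4000 m = 1.9883 m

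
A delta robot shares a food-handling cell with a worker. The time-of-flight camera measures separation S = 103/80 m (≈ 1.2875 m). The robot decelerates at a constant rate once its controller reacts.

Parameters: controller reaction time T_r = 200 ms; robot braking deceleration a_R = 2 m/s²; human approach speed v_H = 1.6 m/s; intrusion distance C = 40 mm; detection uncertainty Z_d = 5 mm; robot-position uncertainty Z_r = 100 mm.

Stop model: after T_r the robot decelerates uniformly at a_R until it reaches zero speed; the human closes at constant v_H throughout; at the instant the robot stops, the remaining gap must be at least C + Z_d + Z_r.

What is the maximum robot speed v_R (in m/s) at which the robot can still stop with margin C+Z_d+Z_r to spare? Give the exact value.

v_R_max = 7/10 m/s = 0.7000 m/s

collect terms ⇒ (1/4)·v_R² + (1)·v_R + (-329/400) = 0
  disc = (1)² − 4·(1/4)·(-329/400) = 729/400 ; √disc = 27/20
  v_R = (−(1) + 27/20) / (2·(1/4)) = 7/10 m/s
check:
stop time T_s = (7/10)/2 = 0.3500 s
reaction-phase robot travel = 0.7000·0.2000 = 0.1400 m
robot under decel: 0.7000²/(2·2.0000) = 0.1225 m
person approaches 1.6000·(0.2000+0.3500) = 0.8800 m
C+Z_d+Z_r = 0.0400+0.0050+0.1000 = 0.1450 m
sum ≈ 0.1400+0.1225+0.8800+0.1450 ≈ 1.2875 m = S ✓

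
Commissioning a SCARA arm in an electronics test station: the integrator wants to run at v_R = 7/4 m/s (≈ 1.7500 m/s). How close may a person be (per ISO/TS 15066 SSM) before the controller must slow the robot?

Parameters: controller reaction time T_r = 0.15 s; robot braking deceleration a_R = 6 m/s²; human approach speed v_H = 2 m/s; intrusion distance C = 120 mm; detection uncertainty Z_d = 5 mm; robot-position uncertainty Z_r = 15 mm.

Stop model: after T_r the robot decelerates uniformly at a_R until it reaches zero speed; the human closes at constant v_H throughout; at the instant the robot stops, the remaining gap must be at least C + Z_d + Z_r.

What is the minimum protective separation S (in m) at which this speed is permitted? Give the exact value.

stop time T_s = (7/4)/6 = 0.2917 s
robot covers v_R·T_r = 1.7500·0.1500 = 0.2625 m before braking
braking distance = 1.7500²/(2·6.0000) = 0.2552 m
human over T_r+T_s: 2.0000·(0.1500+0.2917) = 0.8833 m
C+Z_d+Z_r = 0.1200+0.0050+0.0150 = 0.1400 m
S_min ≈ 0.2625+0.2552+0.8833+0.1400  ⇒  S_min = 7397/4800 m

S_min = 7397/4800 m = 1.5410 m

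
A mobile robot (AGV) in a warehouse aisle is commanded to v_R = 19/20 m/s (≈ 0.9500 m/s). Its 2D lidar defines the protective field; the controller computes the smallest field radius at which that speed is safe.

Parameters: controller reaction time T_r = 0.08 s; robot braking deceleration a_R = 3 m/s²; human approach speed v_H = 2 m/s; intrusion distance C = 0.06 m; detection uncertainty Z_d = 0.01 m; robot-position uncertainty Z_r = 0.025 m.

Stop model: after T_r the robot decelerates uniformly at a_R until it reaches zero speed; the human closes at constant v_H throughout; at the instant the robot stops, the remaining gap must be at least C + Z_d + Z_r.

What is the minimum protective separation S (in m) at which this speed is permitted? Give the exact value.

S_min = 4459/4000 m = 1.1147 m

braking lasts T_s = (19/20)/3 = 0.3167 s
robot covers v_R·T_r = 0.9500·0.0800 = 0.0760 m before braking
robot under decel: 0.9500²/(2·3.0000) = 0.1504 m
human over T_r+T_s: 2.0000·(0.0800+0.3167) = 0.7933 m
residual clearance needed = 0.0600+0.0100+0.0250 = 0.0950 m
S_min ≈ 0.0760+0.1504+0.7933+0.0950  ⇒  S_min = 4459/4000 m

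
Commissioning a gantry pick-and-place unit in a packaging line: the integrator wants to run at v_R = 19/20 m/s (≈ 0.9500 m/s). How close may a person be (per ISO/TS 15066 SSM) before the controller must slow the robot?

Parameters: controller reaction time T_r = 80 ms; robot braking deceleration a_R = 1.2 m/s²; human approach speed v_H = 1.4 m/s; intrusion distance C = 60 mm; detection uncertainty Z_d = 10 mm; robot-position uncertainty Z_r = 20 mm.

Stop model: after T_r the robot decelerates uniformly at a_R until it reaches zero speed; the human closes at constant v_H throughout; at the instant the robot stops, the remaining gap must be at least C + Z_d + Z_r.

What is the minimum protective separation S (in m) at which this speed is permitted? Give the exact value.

T_s = v_R/a_R = (19/20)/(6/5) = 0.7917 s
reaction-phase robot travel = 0.9500·0.0800 = 0.0760 m
robot under decel: 0.9500²/(2·1.2000) = 0.3760 m
human closes 1.4000·0.8717 = 1.2203 m
margins: 0.0600+0.0100+0.0200 = 0.0900 m
S_min ≈ 0.0760+0.3760+1.2203+0.0900  ⇒  S_min = 14099/8000 m

S_min = 14099/8000 m = 1.7624 m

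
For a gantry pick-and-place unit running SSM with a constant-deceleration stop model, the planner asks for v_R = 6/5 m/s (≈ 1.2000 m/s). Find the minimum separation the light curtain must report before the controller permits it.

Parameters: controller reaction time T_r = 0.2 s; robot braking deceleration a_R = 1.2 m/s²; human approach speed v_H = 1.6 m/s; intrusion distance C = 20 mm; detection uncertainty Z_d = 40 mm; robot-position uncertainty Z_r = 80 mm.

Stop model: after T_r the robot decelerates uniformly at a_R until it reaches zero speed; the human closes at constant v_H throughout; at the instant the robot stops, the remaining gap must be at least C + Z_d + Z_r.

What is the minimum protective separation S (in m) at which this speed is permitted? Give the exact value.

S_min = 29/10 m = 2.9000 m

braking lasts T_s = (6/5)/(6/5) = 1.0000 s
robot in T_r: 1.2000·0.2000 = 0.2400 m
robot covers 1.2000·1.0000 − ½·1.2000·1.0000² = 0.6000 m while stopping
human closes 1.6000·1.2000 = 1.9200 m
residual clearance needed = 0.0200+0.0400+0.0800 = 0.1400 m
S_min ≈ 0.2400+0.6000+1.9200+0.1400  ⇒  S_min = 29/10 m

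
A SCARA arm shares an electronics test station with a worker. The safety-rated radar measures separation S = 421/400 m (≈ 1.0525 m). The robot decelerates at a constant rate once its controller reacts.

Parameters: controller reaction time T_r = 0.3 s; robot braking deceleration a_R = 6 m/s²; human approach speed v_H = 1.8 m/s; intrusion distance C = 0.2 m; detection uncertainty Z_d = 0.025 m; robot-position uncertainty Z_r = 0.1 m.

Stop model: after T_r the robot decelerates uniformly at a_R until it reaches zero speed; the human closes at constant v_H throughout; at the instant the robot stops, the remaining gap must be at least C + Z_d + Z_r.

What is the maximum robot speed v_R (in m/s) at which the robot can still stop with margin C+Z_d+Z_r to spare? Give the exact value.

collect terms ⇒ (1/12)·v_R² + (3/5)·v_R + (-3/16) = 0
  disc = (3/5)² − 4·(1/12)·(-3/16) = 169/400 ; √disc = 13/20
  v_R = (−(3/5) + 13/20) / (2·(1/12)) = 3/10 m/s
check:
T_s = v_R/a_R = (3/10)/6 = 0.0500 s
reaction-phase robot travel = 0.3000·0.3000 = 0.0900 m
braking distance = 0.3000²/(2·6.0000) = 0.0075 m
person approaches 1.8000·(0.3000+0.0500) = 0.6300 m
C+Z_d+Z_r = 0.2000+0.0250+0.1000 = 0.3250 m
sum ≈ 0.0900+0.0075+0.6300+0.3250 ≈ 1.0525 m = S ✓

v_R_max = 3/10 m/s = 0.3000 m/s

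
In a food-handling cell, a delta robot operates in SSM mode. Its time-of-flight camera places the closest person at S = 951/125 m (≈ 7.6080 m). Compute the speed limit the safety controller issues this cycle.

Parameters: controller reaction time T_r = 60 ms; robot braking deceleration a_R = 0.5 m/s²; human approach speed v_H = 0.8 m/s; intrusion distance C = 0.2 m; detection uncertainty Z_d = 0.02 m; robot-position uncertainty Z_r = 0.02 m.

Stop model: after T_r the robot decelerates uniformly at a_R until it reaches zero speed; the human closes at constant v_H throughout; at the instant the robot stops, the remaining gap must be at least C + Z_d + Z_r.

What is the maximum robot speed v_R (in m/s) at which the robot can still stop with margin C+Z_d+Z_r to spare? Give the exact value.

quadratic (1)·v² + (83/50)·v + (-183/25) = 0
  disc = (83/50)² − 4·(1)·(-183/25) = 80089/2500 ; √disc = 283/50
  v_R = (−(83/50) + 283/50) / (2·(1)) = 2 m/s
check:
braking lasts T_s = 2/(1/2) = 4.0000 s
robot in T_r: 2.0000·0.0600 = 0.1200 m
braking distance = 2.0000²/(2·0.5000) = 4.0000 m
human over T_r+T_s: 0.8000·(0.0600+4.0000) = 3.2480 m
margins: 0.2000+0.0200+0.0200 = 0.2400 m
sum ≈ 0.1200+4.0000+3.2480+0.2400 ≈ 7.6080 m = S ✓

v_R_max = 2 m/s = 2.0000 m/s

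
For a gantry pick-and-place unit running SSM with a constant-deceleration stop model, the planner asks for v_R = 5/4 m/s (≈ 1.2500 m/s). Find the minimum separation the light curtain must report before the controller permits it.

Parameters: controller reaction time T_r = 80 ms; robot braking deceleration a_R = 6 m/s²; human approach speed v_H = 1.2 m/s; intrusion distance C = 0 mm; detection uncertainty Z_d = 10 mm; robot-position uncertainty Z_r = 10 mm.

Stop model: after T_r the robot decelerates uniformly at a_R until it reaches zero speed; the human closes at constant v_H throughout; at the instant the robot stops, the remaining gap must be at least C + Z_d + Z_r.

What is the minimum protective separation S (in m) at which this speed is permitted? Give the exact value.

stop time T_s = (5/4)/6 = 0.2083 s
reaction-phase robot travel = 1.2500·0.0800 = 0.1000 m
braking distance = 1.2500²/(2·6.0000) = 0.1302 m
person approaches 1.2000·(0.0800+0.2083) = 0.3460 m
C+Z_d+Z_r = 0.0000+0.0100+0.0100 = 0.0200 m
S_min ≈ 0.1000+0.1302+0.3460+0.0200  ⇒  S_min = 14309/24000 m

S_min = 14309/24000 m = 0.5962 m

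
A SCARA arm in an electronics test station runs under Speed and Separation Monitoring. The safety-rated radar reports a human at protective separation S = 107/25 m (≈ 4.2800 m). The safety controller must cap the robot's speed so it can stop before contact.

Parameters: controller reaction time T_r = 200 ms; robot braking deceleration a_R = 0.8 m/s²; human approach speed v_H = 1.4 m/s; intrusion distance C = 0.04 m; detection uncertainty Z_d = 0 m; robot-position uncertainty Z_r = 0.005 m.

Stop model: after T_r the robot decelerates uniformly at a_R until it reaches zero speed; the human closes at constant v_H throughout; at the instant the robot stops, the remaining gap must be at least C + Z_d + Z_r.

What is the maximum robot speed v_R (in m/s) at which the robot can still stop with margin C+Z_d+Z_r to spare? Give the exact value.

v_R_max = 7/5 m/s = 1.4000 m/s

at the boundary: (5/8)·v² + (39/20)·v + (-791/200) = 0
  disc = (39/20)² − 4·(5/8)·(-791/200) = 1369/100 ; √disc = 37/10
  v_R = (−(39/20) + 37/10) / (2·(5/8)) = 7/5 m/s
check:
braking lasts T_s = (7/5)/(4/5) = 1.7500 s
robot in T_r: 1.4000·0.2000 = 0.2800 m
braking distance = 1.4000²/(2·0.8000) = 1.2250 m
human closes 1.4000·1.9500 = 2.7300 m
margins: 0.0400+0.0000+0.0050 = 0.0450 m
sum ≈ 0.2800+1.2250+2.7300+0.0450 ≈ 4.2800 m = S ✓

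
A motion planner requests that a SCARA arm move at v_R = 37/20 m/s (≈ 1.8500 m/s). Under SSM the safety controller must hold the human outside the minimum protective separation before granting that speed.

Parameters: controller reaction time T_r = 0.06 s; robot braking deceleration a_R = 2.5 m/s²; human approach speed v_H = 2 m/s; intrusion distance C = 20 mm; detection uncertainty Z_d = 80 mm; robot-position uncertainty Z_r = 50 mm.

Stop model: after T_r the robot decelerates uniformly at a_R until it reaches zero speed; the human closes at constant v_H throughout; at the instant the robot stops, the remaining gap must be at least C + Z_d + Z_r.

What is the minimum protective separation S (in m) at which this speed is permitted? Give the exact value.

stop time T_s = (37/20)/(5/2) = 0.7400 s
reaction-phase robot travel = 1.8500·0.0600 = 0.1110 m
robot under decel: 1.8500²/(2·2.5000) = 0.6845 m
human closes 2.0000·0.8000 = 1.6000 m
residual clearance needed = 0.0200+0.0800+0.0500 = 0.1500 m
S_min ≈ 0.1110+0.6845+1.6000+0.1500  ⇒  S_min = 5091/2000 m

S_min = 5091/2000 m = 2.5455 m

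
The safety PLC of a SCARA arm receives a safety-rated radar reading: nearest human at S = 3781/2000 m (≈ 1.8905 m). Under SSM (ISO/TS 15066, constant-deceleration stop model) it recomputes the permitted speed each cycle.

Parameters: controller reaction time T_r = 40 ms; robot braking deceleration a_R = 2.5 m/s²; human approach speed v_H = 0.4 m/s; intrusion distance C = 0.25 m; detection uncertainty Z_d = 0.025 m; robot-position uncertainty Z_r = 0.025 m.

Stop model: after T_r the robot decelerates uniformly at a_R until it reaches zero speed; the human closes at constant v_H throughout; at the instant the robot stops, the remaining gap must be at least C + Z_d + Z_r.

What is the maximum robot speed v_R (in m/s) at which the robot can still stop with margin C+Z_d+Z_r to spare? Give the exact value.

v_R_max = 47/20 m/s = 2.3500 m/s

at the boundary: (1/5)·v² + (1/5)·v + (-3149/2000) = 0
  disc = (1/5)² − 4·(1/5)·(-3149/2000) = 3249/2500 ; √disc = 57/50
  v_R = (−(1/5) + 57/50) / (2·(1/5)) = 47/20 m/s
check:
braking lasts T_s = (47/20)/(5/2) = 0.9400 s
robot in T_r: 2.3500·0.0400 = 0.0940 m
robot covers 2.3500·0.9400 − ½·2.5000·0.9400² = 1.1045 m while stopping
human closes 0.4000·0.9800 = 0.3920 m
C+Z_d+Z_r = 0.2500+0.0250+0.0250 = 0.3000 m
sum ≈ 0.0940+1.1045+0.3920+0.3000 ≈ 1.8905 m = S ✓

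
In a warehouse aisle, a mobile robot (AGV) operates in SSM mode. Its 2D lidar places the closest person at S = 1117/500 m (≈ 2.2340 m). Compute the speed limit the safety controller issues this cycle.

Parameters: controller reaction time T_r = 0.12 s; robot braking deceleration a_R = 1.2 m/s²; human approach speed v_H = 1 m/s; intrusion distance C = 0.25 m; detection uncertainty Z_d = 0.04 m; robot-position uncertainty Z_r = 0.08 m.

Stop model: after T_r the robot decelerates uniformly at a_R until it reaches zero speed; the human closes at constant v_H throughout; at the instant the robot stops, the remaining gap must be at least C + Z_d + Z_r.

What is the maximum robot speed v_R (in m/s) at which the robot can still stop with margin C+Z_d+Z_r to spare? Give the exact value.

v_R_max = 6/5 m/s = 1.2000 m/s

at the boundary: (5/12)·v² + (143/150)·v + (-218/125) = 0
  disc = (143/150)² − 4·(5/12)·(-218/125) = 85849/22500 ; √disc = 293/150
  v_R = (−(143/150) + 293/150) / (2·(5/12)) = 6/5 m/s
check:
braking lasts T_s = (6/5)/(6/5) = 1.0000 s
reaction-phase robot travel = 1.2000·0.1200 = 0.1440 m
robot under decel: 1.2000²/(2·1.2000) = 0.6000 m
human closes 1.0000·1.1200 = 1.1200 m
margins: 0.2500+0.0400+0.0800 = 0.3700 m
sum ≈ 0.1440+0.6000+1.1200+0.3700 ≈ 2.2340 m = S ✓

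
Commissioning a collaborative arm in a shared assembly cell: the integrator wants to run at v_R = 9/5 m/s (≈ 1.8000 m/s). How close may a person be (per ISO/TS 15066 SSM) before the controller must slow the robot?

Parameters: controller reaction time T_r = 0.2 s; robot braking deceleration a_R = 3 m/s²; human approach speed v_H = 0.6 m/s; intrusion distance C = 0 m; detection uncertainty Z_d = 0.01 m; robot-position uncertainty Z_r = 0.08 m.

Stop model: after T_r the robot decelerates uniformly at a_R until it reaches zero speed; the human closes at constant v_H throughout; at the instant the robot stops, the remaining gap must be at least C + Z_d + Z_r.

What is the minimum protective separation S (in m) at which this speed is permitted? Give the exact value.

S_min = 147/100 m = 1.4700 m

stop time T_s = (9/5)/3 = 0.6000 s
reaction-phase robot travel = 1.8000·0.2000 = 0.3600 m
robot under decel: 1.8000²/(2·3.0000) = 0.5400 m
human over T_r+T_s: 0.6000·(0.2000+0.6000) = 0.4800 m
C+Z_d+Z_r = 0.0000+0.0100+0.0800 = 0.0900 m
S_min ≈ 0.3600+0.5400+0.4800+0.0900  ⇒  S_min = 147/100 m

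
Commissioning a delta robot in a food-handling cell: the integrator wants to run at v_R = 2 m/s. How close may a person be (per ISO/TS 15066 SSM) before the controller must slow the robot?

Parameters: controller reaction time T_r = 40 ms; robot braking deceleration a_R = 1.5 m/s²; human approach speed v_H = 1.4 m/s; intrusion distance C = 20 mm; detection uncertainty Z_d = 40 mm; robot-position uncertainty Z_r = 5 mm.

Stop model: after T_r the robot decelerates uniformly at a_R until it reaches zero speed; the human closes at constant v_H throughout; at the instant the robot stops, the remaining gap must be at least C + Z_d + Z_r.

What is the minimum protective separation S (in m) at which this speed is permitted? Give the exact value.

S_min = 3401/1000 m = 3.4010 m

braking lasts T_s = 2/(3/2) = 1.3333 s
robot covers v_R·T_r = 2.0000·0.0400 = 0.0800 m before braking
robot under decel: 2.0000²/(2·1.5000) = 1.3333 m
human closes 1.4000·1.3733 = 1.9227 m
C+Z_d+Z_r = 0.0200+0.0400+0.0050 = 0.0650 m
S_min ≈ 0.0800+1.3333+1.9227+0.0650  ⇒  S_min = 3401/1000 m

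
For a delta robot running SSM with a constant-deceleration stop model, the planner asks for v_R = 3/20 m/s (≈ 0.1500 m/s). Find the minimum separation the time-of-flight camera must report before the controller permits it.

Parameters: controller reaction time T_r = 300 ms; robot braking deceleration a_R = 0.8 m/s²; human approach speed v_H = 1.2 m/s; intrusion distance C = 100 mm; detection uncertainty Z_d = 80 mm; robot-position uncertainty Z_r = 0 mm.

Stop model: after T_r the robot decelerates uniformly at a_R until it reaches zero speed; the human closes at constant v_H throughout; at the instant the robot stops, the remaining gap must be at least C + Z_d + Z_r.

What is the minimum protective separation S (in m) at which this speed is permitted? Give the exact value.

T_s = v_R/a_R = (3/20)/(4/5) = 0.1875 s
reaction-phase robot travel = 0.1500·0.3000 = 0.0450 m
braking distance = 0.1500²/(2·0.8000) = 0.0141 m
human closes 1.2000·0.4875 = 0.5850 m
margins: 0.1000+0.0800+0.0000 = 0.1800 m
S_min ≈ 0.0450+0.0141+0.5850+0.1800  ⇒  S_min = 2637/3200 m

S_min = 2637/3200 m = 0.8241 m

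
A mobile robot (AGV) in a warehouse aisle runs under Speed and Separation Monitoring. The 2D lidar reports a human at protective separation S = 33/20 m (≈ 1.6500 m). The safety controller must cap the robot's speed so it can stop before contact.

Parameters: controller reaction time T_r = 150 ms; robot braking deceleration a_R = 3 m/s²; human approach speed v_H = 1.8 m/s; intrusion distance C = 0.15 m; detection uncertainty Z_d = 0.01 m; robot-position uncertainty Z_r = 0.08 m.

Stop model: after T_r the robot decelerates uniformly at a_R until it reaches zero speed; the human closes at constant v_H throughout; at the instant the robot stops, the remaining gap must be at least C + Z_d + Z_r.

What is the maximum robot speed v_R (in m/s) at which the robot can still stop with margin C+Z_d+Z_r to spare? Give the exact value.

v_R_max = 6/5 m/s = 1.2000 m/s

collect terms ⇒ (1/6)·v_R² + (3/4)·v_R + (-57/50) = 0
  disc = (3/4)² − 4·(1/6)·(-57/50) = 529/400 ; √disc = 23/20
  v_R = (−(3/4) + 23/20) / (2·(1/6)) = 6/5 m/s
check:
stop time T_s = (6/5)/3 = 0.4000 s
reaction-phase robot travel = 1.2000·0.1500 = 0.1800 m
braking distance = 1.2000²/(2·3.0000) = 0.2400 m
human over T_r+T_s: 1.8000·(0.1500+0.4000) = 0.9900 m
C+Z_d+Z_r = 0.1500+0.0100+0.0800 = 0.2400 m
sum ≈ 0.1800+0.2400+0.9900+0.2400 ≈ 1.6500 m = S ✓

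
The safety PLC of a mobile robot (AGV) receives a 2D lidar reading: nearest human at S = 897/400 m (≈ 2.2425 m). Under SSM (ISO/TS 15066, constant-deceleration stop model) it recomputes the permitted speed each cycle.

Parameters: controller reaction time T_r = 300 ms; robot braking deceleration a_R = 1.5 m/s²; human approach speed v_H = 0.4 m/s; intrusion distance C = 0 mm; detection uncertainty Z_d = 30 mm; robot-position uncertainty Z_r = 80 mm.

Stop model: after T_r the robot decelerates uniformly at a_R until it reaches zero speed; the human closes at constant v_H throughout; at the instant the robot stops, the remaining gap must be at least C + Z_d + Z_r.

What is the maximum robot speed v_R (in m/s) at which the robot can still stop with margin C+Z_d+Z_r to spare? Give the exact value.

v_R_max = 7/4 m/s = 1.7500 m/s

quadratic (1/3)·v² + (17/30)·v + (-161/80) = 0
  disc = (17/30)² − 4·(1/3)·(-161/80) = 676/225 ; √disc = 26/15
  v_R = (−(17/30) + 26/15) / (2·(1/3)) = 7/4 m/s
check:
stop time T_s = (7/4)/(3/2) = 1.1667 s
reaction-phase robot travel = 1.7500·0.3000 = 0.5250 m
robot covers 1.7500·1.1667 − ½·1.5000·1.1667² = 1.0208 m while stopping
person approaches 0.4000·(0.3000+1.1667) = 0.5867 m
C+Z_d+Z_r = 0.0000+0.0300+0.0800 = 0.1100 m
sum ≈ 0.5250+1.0208+0.5867+0.1100 ≈ 2.2425 m = S ✓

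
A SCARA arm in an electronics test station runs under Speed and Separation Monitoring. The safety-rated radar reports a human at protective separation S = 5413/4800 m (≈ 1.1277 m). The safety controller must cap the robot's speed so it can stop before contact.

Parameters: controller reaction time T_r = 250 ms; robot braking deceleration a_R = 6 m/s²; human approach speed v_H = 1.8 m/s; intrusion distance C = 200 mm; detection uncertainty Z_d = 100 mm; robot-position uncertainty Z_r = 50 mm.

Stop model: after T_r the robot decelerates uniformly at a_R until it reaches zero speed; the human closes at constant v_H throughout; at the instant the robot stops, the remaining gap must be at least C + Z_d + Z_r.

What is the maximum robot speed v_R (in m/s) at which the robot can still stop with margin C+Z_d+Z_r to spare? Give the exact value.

collect terms ⇒ (1/12)·v_R² + (11/20)·v_R + (-1573/4800) = 0
  disc = (11/20)² − 4·(1/12)·(-1573/4800) = 5929/14400 ; √disc = 77/120
  v_R = (−(11/20) + 77/120) / (2·(1/12)) = 11/20 m/s
check:
braking lasts T_s = (11/20)/6 = 0.0917 s
robot in T_r: 0.5500·0.2500 = 0.1375 m
braking distance = 0.5500²/(2·6.0000) = 0.0252 m
human closes 1.8000·0.3417 = 0.6150 m
margins: 0.2000+0.1000+0.0500 = 0.3500 m
sum ≈ 0.1375+0.0252+0.6150+0.3500 ≈ 1.1277 m = S ✓

v_R_max = 11/20 m/s = 0.5500 m/s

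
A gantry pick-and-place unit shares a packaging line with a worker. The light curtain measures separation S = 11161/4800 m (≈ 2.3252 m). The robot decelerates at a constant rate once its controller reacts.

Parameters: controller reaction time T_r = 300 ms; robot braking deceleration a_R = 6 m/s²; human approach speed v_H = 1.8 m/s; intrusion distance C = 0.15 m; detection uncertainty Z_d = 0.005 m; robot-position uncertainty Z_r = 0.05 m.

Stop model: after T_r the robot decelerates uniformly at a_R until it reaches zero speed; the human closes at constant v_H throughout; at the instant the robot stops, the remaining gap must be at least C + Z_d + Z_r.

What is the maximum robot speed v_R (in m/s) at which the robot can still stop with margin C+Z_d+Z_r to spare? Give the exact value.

at the boundary: (1/12)·v² + (3/5)·v + (-1517/960) = 0
  disc = (3/5)² − 4·(1/12)·(-1517/960) = 12769/14400 ; √disc = 113/120
  v_R = (−(3/5) + 113/120) / (2·(1/12)) = 41/20 m/s
check:
T_s = v_R/a_R = (41/20)/6 = 0.3417 s
robot in T_r: 2.0500·0.3000 = 0.6150 m
braking distance = 2.0500²/(2·6.0000) = 0.3502 m
person approaches 1.8000·(0.3000+0.3417) = 1.1550 m
margins: 0.1500+0.0050+0.0500 = 0.2050 m
sum ≈ 0.6150+0.3502+1.1550+0.2050 ≈ 2.3252 m = S ✓

v_R_max = 41/20 m/s = 2.0500 m/s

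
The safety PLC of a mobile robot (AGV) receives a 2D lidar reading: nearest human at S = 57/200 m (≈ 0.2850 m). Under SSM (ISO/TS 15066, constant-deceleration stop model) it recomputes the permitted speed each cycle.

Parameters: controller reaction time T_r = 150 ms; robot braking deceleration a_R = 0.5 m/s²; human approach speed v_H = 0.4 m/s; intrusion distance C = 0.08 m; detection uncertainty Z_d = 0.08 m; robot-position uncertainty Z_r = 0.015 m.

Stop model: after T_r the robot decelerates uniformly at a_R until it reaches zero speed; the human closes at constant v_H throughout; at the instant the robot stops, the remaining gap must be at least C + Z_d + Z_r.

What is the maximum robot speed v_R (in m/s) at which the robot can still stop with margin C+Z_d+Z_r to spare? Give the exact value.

v_R_max = 1/20 m/s = 0.0500 m/s

collect terms ⇒ (1)·v_R² + (19/20)·v_R + (-1/20) = 0
  disc = (19/20)² − 4·(1)·(-1/20) = 441/400 ; √disc = 21/20
  v_R = (−(19/20) + 21/20) / (2·(1)) = 1/20 m/s
check:
stop time T_s = (1/20)/(1/2) = 0.1000 s
robot in T_r: 0.0500·0.1500 = 0.0075 m
braking distance = 0.0500²/(2·0.5000) = 0.0025 m
human over T_r+T_s: 0.4000·(0.1500+0.1000) = 0.1000 m
C+Z_d+Z_r = 0.0800+0.0800+0.0150 = 0.1750 m
sum ≈ 0.0075+0.0025+0.1000+0.1750 ≈ 0.2850 m = S ✓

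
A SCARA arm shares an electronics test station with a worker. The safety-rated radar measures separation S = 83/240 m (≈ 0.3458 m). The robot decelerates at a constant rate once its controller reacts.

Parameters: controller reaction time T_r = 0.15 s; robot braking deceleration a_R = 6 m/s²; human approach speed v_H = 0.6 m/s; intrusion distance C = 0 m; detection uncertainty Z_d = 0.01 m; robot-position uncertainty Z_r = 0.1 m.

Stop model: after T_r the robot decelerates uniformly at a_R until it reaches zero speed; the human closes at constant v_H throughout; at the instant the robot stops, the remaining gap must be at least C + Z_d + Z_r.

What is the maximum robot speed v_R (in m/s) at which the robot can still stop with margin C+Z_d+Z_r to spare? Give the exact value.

collect terms ⇒ (1/12)·v_R² + (1/4)·v_R + (-7/48) = 0
  disc = (1/4)² − 4·(1/12)·(-7/48) = 1/9 ; √disc = 1/3
  v_R = (−(1/4) + 1/3) / (2·(1/12)) = 1/2 m/s
check:
stop time T_s = (1/2)/6 = 0.0833 s
reaction-phase robot travel = 0.5000·0.1500 = 0.0750 m
braking distance = 0.5000²/(2·6.0000) = 0.0208 m
person approaches 0.6000·(0.1500+0.0833) = 0.1400 m
residual clearance needed = 0.0000+0.0100+0.1000 = 0.1100 m
sum ≈ 0.0750+0.0208+0.1400+0.1100 ≈ 0.3458 m = S ✓

v_R_max = 1/2 m/s = 0.5000 m/s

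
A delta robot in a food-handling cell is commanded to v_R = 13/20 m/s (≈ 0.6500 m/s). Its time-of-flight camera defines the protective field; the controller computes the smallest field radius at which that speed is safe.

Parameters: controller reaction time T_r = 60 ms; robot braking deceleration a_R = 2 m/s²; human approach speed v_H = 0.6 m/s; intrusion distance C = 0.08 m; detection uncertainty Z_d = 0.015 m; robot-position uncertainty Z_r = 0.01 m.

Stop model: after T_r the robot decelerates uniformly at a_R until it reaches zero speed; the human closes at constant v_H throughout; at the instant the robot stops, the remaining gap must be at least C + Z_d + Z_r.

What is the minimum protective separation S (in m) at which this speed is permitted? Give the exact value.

S_min = 769/1600 m = 0.4806 m

braking lasts T_s = (13/20)/2 = 0.3250 s
robot in T_r: 0.6500·0.0600 = 0.0390 m
braking distance = 0.6500²/(2·2.0000) = 0.1056 m
person approaches 0.6000·(0.0600+0.3250) = 0.2310 m
residual clearance needed = 0.0800+0.0150+0.0100 = 0.1050 m
S_min ≈ 0.0390+0.1056+0.2310+0.1050  ⇒  S_min = 769/1600 m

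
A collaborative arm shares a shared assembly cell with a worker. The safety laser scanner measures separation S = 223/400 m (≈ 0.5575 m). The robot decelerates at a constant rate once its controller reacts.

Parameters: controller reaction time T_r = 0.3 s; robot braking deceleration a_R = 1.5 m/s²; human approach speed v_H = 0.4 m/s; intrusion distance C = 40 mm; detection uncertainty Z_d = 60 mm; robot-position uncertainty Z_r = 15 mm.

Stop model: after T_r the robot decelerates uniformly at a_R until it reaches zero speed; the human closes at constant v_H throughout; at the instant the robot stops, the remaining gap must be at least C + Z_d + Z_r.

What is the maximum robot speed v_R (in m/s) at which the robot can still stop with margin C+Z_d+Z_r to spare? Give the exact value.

at the boundary: (1/3)·v² + (17/30)·v + (-129/400) = 0
  disc = (17/30)² − 4·(1/3)·(-129/400) = 169/225 ; √disc = 13/15
  v_R = (−(17/30) + 13/15) / (2·(1/3)) = 9/20 m/s
check:
stop time T_s = (9/20)/(3/2) = 0.3000 s
robot in T_r: 0.4500·0.3000 = 0.1350 m
robot covers 0.4500·0.3000 − ½·1.5000·0.3000² = 0.0675 m while stopping
human over T_r+T_s: 0.4000·(0.3000+0.3000) = 0.2400 m
margins: 0.0400+0.0600+0.0150 = 0.1150 m
sum ≈ 0.1350+0.0675+0.2400+0.1150 ≈ 0.5575 m = S ✓

v_R_max = 9/20 m/s = 0.4500 m/s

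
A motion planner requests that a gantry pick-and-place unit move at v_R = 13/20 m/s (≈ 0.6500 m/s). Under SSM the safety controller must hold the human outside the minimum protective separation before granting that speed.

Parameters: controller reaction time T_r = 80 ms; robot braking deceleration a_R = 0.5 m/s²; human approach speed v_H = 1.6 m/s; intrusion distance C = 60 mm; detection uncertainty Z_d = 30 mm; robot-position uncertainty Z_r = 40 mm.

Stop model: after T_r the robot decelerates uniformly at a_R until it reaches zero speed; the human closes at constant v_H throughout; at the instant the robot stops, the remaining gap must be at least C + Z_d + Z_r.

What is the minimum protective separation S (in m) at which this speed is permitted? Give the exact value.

T_s = v_R/a_R = (13/20)/(1/2) = 1.3000 s
robot in T_r: 0.6500·0.0800 = 0.0520 m
robot covers 0.6500·1.3000 − ½·0.5000·1.3000² = 0.4225 m while stopping
human over T_r+T_s: 1.6000·(0.0800+1.3000) = 2.2080 m
C+Z_d+Z_r = 0.0600+0.0300+0.0400 = 0.1300 m
S_min ≈ 0.0520+0.4225+2.2080+0.1300  ⇒  S_min = 45/16 m

S_min = 45/16 m = 2.8125 m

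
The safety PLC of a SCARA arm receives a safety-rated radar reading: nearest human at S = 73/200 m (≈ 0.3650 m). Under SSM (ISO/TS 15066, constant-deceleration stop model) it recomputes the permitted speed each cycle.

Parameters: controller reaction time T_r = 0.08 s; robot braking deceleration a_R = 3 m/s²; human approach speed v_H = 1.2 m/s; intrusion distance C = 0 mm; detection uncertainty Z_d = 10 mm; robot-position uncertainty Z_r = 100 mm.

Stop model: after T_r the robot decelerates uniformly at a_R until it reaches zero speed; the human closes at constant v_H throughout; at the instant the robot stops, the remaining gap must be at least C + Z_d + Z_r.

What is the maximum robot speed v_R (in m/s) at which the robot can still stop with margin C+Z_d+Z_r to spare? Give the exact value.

v_R_max = 3/10 m/s = 0.3000 m/s

collect terms ⇒ (1/6)·v_R² + (12/25)·v_R + (-159/1000) = 0
  disc = (12/25)² − 4·(1/6)·(-159/1000) = 841/2500 ; √disc = 29/50
  v_R = (−(12/25) + 29/50) / (2·(1/6)) = 3/10 m/s
check:
T_s = v_R/a_R = (3/10)/3 = 0.1000 s
robot in T_r: 0.3000·0.0800 = 0.0240 m
braking distance = 0.3000²/(2·3.0000) = 0.0150 m
human closes 1.2000·0.1800 = 0.2160 m
C+Z_d+Z_r = 0.0000+0.0100+0.1000 = 0.1100 m
sum ≈ 0.0240+0.0150+0.2160+0.1100 ≈ 0.3650 m = S ✓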